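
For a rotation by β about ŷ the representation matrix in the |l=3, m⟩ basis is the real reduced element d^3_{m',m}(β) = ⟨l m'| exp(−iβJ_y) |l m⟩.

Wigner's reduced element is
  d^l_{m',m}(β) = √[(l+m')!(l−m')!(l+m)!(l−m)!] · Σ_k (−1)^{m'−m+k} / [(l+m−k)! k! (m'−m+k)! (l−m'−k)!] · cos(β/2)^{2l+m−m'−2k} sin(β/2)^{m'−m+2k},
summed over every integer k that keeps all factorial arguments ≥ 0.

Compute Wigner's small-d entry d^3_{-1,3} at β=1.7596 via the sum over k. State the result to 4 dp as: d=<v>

d=0.5547

d^3_{-1,3}(β=1.7596) via Wigner's sum:
Half-angle: c=0.637305, s=0.770611. N=√(2·24·720·1)=185.903201
The bounds max(0,m−m')=4 and min(l+m,l−m')=4 give 1 term
  k=4: (−1)^0·185.9032/(48)·0.6373^2·0.7706^4 = +0.554731
d^3_{-1,3}(1.7596) = +0.554731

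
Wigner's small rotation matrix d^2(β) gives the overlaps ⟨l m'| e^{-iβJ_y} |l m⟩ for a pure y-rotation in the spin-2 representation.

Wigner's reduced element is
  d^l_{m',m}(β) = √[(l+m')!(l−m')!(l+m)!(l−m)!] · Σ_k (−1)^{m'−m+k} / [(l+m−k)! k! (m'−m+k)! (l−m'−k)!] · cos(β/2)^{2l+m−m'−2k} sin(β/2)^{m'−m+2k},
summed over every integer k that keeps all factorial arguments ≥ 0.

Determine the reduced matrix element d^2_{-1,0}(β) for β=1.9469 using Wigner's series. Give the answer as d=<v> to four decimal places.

d=-0.4184

d^2_{-1,0}(β=1.9469) via Wigner's sum:
c=cos(1.9469/2)=0.562450, s=sin(1.9469/2)=0.826831; N=√[1·6·2·2]=4.898979
Admissible k: 1..2 (factorial args all ≥0)
  k=1: (−1)^0·4.8990/(2)·0.5625^3·0.8268^1 = +0.360367
  k=2: (−1)^1·4.8990/(2)·0.5625^1·0.8268^3 = -0.778772
d^2_{-1,0}(1.9469) = +0.360367 -0.778772 = -0.418405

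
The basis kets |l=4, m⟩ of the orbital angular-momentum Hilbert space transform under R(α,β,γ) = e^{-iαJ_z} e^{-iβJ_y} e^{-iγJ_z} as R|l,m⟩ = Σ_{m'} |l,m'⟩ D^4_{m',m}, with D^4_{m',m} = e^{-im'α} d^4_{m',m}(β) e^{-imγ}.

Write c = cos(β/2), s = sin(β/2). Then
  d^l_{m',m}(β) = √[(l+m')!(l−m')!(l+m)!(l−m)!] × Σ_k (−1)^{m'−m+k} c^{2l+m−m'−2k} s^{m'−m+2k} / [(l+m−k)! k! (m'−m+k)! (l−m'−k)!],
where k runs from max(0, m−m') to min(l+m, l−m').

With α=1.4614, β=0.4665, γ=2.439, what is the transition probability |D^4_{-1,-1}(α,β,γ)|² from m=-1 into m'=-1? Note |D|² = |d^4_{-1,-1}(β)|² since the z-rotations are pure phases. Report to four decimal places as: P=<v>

P=0.0394

First d^4_{-1,-1}(β=0.4665), then the phase factors e^{-i(-1)α} and e^{-i(-1)γ}:
c=cos(0.4665/2)=0.972920, s=sin(0.4665/2)=0.231141; N=√[6·120·6·120]=720.000000
k∈{0,1,2,3} keeps every argument non-negative
  k=0: (−1)^0·720.0000/(720)·0.9729^8·0.2311^0 = +0.802820
  k=1: (−1)^1·720.0000/(48)·0.9729^6·0.2311^2 = -0.679685
  k=2: (−1)^2·720.0000/(24)·0.9729^4·0.2311^4 = +0.076725
  k=3: (−1)^3·720.0000/(72)·0.9729^2·0.2311^6 = -0.001443
d^4_{-1,-1}(0.4665) = +0.802820 -0.679685 +0.076725 -0.001443 = +0.198416
|D^4_{-1,-1}|² = |d^4_{-1,-1}(β)|² = (+0.198416)² = 0.039369 (the z-rotation phases have unit modulus)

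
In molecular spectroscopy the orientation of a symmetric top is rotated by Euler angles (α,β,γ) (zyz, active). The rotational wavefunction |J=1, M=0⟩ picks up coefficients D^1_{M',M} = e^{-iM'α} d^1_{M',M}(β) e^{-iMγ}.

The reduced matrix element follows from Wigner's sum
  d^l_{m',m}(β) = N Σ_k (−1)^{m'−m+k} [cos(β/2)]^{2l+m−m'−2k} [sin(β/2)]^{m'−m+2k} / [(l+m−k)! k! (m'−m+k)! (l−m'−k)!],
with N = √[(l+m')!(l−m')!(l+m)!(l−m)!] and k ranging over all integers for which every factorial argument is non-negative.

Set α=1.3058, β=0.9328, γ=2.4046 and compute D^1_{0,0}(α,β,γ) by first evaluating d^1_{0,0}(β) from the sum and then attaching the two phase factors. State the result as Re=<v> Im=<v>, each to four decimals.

Split into d^1_{0,0}(β=0.9328) × two z-phases.
Half-angle: c=0.893193, s=0.449674. N=√(1·1·1·1)=1.000000
Admissible k: 0..1 (factorial args all ≥0)
  k=0: (−1)^0·1.0000/(1)·0.8932^2·0.4497^0 = +0.797794
  k=1: (−1)^1·1.0000/(1)·0.8932^0·0.4497^2 = -0.202206
d^1_{0,0}(0.9328) = +0.797794 -0.202206 = +0.595587
Phases: e^{-i·(0)·1.3058}=+1.000000+0.000000i, e^{-i·(0)·2.4046}=+1.000000+0.000000i ⇒ D=+0.595587+0.000000i

Re=0.5956 Im=0.0000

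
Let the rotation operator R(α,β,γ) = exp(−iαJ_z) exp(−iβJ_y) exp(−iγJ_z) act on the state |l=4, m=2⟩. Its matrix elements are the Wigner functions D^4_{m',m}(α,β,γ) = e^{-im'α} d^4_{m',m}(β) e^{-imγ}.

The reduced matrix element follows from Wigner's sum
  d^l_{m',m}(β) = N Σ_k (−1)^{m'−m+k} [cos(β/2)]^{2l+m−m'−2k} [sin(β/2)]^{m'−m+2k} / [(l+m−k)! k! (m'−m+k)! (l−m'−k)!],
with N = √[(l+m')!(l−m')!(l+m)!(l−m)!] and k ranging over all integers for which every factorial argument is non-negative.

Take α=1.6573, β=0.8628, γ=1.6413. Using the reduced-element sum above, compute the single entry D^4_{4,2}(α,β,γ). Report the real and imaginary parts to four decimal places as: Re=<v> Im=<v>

Re=-0.4594 Im=0.2433

First d^4_{4,2}(β=0.8628), then the phase factors e^{-i(4)α} and e^{-i(2)γ}:
c=cos(0.8628/2)=0.908381, s=sin(0.8628/2)=0.418143; N=√[40320·1·720·2]=7619.763776
k∈{0} keeps every argument non-negative
  k=0: (−1)^2·7619.7638/(1440)·0.9084^6·0.4181^2 = +0.519801
d^4_{4,2}(0.8628) = +0.519801
Phases: e^{-i·(4)·1.6573}=+0.940732-0.339151i, e^{-i·(2)·1.6413}=-0.990075+0.140541i ⇒ D=-0.459364+0.243265i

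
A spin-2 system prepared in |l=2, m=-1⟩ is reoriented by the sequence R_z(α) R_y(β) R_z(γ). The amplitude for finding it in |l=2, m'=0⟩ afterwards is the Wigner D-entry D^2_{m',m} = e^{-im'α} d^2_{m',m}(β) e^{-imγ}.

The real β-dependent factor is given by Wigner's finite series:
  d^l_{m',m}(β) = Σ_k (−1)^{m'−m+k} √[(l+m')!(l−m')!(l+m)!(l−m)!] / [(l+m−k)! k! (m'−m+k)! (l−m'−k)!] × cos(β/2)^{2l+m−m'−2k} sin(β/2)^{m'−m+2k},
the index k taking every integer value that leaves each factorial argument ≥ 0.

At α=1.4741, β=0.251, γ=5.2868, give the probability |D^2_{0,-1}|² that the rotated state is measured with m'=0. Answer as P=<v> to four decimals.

P=0.0868

Split into d^2_{0,-1}(β=0.251) × two z-phases.
c=cos(0.251/2)=0.992135, s=sin(0.251/2)=0.125171; N=√[2·2·1·6]=4.898979
The bounds max(0,m−m')=0 and min(l+m,l−m')=1 give 2 terms
  k=0: (−1)^1·4.8990/(2)·0.9921^3·0.1252^1 = -0.299427
  k=1: (−1)^2·4.8990/(2)·0.9921^1·0.1252^3 = +0.004766
d^2_{0,-1}(0.251) = -0.299427 +0.004766 = -0.294661
|D^2_{0,-1}|² = |d^2_{0,-1}(β)|² = (-0.294661)² = 0.086825 (the z-rotation phases have unit modulus)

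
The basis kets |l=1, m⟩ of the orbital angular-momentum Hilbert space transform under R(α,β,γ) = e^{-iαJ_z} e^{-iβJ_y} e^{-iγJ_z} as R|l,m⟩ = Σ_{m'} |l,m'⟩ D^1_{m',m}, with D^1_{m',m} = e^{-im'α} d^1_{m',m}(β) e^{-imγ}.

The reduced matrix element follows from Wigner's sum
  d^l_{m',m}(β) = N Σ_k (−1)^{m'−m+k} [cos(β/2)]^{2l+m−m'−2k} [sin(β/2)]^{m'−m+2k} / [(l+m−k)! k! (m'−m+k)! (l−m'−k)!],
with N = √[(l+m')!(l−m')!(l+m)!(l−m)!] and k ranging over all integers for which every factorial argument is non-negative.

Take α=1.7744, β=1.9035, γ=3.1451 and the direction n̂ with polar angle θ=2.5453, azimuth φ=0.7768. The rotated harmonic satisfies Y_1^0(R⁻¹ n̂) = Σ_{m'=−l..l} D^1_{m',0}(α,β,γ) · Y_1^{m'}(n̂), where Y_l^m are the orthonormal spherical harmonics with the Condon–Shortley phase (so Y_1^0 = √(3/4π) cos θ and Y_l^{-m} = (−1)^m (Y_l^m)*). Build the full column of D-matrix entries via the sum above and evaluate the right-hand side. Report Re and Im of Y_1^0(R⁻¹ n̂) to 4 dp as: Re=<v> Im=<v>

Re=0.2727 Im=0.0000

Need the full column D^1_{m',0} for m'=−1..1 at α=1.7744, β=1.9035, γ=3.1451.
cos(β/2)=0.580259, sin(β/2)=0.814432
d^1_{-1,0}: single k=1 term ⇒ +0.668331;  D = -0.135136+0.654526i
d^1_{0,0}: k∈[0..1] ⇒ +0.336700 -0.663300 = -0.326600;  D = -0.326600+0.000000i
d^1_{1,0}: single k=0 term ⇒ -0.668331;  D = +0.135136+0.654526i
Y_1^{m'}(θ=2.5453,φ=0.7768) and Σ D·Y over m':
  (-0.1351+0.6545i)·(+0.1384-0.1360i)  (-0.3266+0.0000i)·(-0.4043+0.0000i)  (+0.1351+0.6545i)·(-0.1384-0.1360i)
Y_1^0(R⁻¹ n̂) = +0.272685+0.000000i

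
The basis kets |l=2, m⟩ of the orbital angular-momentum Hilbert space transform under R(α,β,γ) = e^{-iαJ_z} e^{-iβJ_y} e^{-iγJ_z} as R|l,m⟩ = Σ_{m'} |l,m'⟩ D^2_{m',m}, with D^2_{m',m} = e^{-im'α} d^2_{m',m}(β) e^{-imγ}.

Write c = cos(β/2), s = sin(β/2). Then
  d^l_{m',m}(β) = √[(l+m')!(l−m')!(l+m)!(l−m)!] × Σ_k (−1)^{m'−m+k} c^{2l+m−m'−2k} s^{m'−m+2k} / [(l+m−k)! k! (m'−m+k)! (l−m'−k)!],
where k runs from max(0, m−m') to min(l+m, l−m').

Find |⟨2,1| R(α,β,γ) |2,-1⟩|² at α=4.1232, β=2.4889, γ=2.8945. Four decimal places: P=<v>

First d^2_{1,-1}(β=2.4889), then the phase factors e^{-i(1)α} and e^{-i(-1)γ}:
With c≡cos(β/2)=0.320584 and s≡sin(β/2)=0.947220, N=[6·1·1·6]^{1/2}=6.000000
k: max(0,(-1)−(1))=0 … min(2+(-1),2−(1))=1
  k=0: (−1)^2·6.0000/(2)·0.3206^2·0.9472^2 = +0.276635
  k=1: (−1)^3·6.0000/(6)·0.3206^0·0.9472^4 = -0.805014
d^2_{1,-1}(2.4889) = +0.276635 -0.805014 = -0.528379
|D^2_{1,-1}|² = |d^2_{1,-1}(β)|² = (-0.528379)² = 0.279184 (the z-rotation phases have unit modulus)

P=0.2792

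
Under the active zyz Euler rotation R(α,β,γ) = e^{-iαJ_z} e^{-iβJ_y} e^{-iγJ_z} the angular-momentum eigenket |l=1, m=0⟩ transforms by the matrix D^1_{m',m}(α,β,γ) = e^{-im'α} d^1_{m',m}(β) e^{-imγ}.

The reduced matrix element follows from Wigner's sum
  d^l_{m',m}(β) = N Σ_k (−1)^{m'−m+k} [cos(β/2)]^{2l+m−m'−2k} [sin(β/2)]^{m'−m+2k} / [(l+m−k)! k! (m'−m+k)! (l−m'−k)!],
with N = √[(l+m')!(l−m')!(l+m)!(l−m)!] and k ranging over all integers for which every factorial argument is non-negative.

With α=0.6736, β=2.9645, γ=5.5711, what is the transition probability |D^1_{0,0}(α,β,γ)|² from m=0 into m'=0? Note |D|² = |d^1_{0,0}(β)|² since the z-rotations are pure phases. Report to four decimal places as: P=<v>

P=0.9690

Split into d^1_{0,0}(β=2.9645) × two z-phases.
c=cos(2.9645/2)=0.088431, s=sin(2.9645/2)=0.996082; N=√[1·1·1·1]=1.000000
k: max(0,(0)−(0))=0 … min(1+(0),1−(0))=1
  k=0: (−1)^0·1.0000/(1)·0.0884^2·0.9961^0 = +0.007820
  k=1: (−1)^1·1.0000/(1)·0.0884^0·0.9961^2 = -0.992180
d^1_{0,0}(2.9645) = +0.007820 -0.992180 = -0.984360
|D^1_{0,0}|² = |d^1_{0,0}(β)|² = (-0.984360)² = 0.968965 (the z-rotation phases have unit modulus)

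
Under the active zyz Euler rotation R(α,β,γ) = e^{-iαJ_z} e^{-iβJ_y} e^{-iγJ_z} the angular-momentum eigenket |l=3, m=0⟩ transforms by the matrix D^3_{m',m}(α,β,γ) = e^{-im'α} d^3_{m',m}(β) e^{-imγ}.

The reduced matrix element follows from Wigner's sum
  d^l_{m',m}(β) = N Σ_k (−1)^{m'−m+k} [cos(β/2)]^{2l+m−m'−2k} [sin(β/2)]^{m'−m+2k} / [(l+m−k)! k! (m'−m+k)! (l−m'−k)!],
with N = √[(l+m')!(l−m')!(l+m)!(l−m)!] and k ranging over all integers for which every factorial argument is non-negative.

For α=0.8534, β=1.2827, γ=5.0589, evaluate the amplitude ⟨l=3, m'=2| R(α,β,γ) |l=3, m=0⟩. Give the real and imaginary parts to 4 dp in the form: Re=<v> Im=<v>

First d^3_{2,0}(β=1.2827), then the phase factors e^{-i(2)α} and e^{-i(0)γ}:
c=cos(1.2827/2)=0.801289, s=sin(1.2827/2)=0.598278; N=√[120·1·6·6]=65.726707
The bounds max(0,m−m')=0 and min(l+m,l−m')=1 give 2 terms
  k=0: (−1)^2·65.7267/(12)·0.8013^4·0.5983^2 = +0.808207
  k=1: (−1)^3·65.7267/(12)·0.8013^2·0.5983^4 = -0.450557
d^3_{2,0}(1.2827) = +0.808207 -0.450557 = +0.357650
D = (-0.135585-0.990766i)·(+0.357650)·(+1.000000+0.000000i) = -0.048492-0.354347i

Re=-0.0485 Im=-0.3543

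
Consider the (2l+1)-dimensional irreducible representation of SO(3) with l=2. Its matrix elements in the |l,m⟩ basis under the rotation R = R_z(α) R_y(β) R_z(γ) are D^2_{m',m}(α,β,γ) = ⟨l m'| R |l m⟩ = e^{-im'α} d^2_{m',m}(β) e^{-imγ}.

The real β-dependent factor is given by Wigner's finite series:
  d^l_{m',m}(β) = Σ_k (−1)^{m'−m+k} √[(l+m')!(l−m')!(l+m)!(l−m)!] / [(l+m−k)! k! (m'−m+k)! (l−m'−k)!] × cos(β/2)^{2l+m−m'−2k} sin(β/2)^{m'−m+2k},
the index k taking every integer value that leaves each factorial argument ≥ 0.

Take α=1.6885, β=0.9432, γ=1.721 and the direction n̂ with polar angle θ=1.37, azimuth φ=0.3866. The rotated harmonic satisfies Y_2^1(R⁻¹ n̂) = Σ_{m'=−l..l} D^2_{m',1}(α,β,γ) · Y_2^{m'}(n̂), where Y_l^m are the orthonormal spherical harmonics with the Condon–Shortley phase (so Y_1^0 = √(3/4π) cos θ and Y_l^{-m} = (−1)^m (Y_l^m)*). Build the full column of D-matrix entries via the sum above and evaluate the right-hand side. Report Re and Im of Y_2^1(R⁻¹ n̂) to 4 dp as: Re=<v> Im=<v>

Re=0.2362 Im=-0.0380

Need the full column D^2_{m',1} for m'=−2..2 at α=1.6885, β=0.9432, γ=1.721.
cos(β/2)=0.890843, sin(β/2)=0.454312
d^2_{-2,1}: single k=3 term ⇒ +0.167068;  D = -0.014218+0.166462i
d^2_{-1,1}: k∈[2..3] ⇒ +0.491396 -0.042601 = +0.448796;  D = +0.448559-0.014583i
d^2_{0,1}: k∈[1..2] ⇒ +0.786743 -0.204616 = +0.582127;  D = -0.087109-0.575572i
d^2_{1,1}: k∈[0..1] ⇒ +0.629802 -0.491396 = +0.138405;  D = -0.133468+0.036638i
d^2_{2,1}: single k=0 term ⇒ -0.642373;  D = -0.241613-0.595203i
Y_2^{m'}(θ=1.37,φ=0.3866) and Σ D·Y over m':
  (-0.0142+0.1665i)·(+0.2655-0.2591i)  (+0.4486-0.0146i)·(+0.1398-0.0569i)  (-0.0871-0.5756i)·(-0.2778+0.0000i)  (-0.1335+0.0366i)·(-0.1398-0.0569i)  (-0.2416-0.5952i)·(+0.2655+0.2591i)
Y_2^1(R⁻¹ n̂) = +0.236245-0.037951i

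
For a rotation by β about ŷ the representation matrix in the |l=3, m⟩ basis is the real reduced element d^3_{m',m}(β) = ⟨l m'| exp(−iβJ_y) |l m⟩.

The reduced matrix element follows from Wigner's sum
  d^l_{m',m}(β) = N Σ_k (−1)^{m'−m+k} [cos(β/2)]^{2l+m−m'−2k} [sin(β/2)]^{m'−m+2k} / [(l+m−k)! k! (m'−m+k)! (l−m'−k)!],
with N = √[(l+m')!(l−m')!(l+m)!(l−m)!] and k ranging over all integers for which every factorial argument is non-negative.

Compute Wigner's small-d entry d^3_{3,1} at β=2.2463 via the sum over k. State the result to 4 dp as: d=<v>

d=0.1105

d^3_{3,1}(β=2.2463) via Wigner's sum:
Half-angle: c=0.432845, s=0.901468. N=√(720·1·24·2)=185.903201
k: max(0,(1)−(3))=0 … min(3+(1),3−(3))=0
  k=0: (−1)^2·185.9032/(48)·0.4328^4·0.9015^2 = +0.110478
d^3_{3,1}(2.2463) = +0.110478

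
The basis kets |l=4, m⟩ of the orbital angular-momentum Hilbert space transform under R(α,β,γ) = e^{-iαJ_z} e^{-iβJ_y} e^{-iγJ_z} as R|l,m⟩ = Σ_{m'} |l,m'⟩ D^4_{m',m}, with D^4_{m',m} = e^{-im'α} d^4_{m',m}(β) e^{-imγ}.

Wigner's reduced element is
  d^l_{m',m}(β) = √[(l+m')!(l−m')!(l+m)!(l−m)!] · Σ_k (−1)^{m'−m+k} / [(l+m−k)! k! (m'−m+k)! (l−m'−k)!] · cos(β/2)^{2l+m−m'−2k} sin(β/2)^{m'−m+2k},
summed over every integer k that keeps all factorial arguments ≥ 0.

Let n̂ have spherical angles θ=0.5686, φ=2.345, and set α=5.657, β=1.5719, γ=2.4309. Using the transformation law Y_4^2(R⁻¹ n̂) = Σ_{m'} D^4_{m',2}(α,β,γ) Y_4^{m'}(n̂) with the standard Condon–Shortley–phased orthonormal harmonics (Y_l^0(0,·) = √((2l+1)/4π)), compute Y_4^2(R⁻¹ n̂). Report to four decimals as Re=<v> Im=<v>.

Re=0.0839 Im=0.2192

Need the full column D^4_{m',2} for m'=−4..4 at α=5.657, β=1.5719, γ=2.4309.
cos(β/2)=0.706716, sin(β/2)=0.707497
d^4_{-4,2}: single k=6 term ⇒ +0.331449;  D = +0.155239-0.292847i
d^4_{-3,2}: k∈[5..6] ⇒ +0.702334 -0.234629 = +0.467705;  D = +0.419674-0.206450i
d^4_{-2,2}: k∈[4..6] ⇒ +0.937498 -0.751656 +0.062776 = +0.248619;  D = +0.245076+0.041820i
d^4_{-1,2}: k∈[3..5] ⇒ +0.882906 -1.327286 +0.266044 = -0.178336;  D = -0.124860-0.127332i
d^4_{0,2}: k∈[2..4] ⇒ +0.591618 -1.581135 +0.594236 = -0.395281;  D = -0.058840-0.390877i
d^4_{1,2}: k∈[1..3] ⇒ +0.264288 -1.324360 +0.884857 = -0.175214;  D = +0.080409-0.155674i
d^4_{2,2}: k∈[0..2] ⇒ +0.062225 -0.748344 +0.937498 = +0.251378;  D = -0.224366+0.113360i
d^4_{3,2}: k∈[0..1] ⇒ -0.233080 +0.700785 = +0.467705;  D = -0.461854-0.073751i
d^4_{4,2}: single k=0 term ⇒ +0.329989;  D = -0.233539-0.233136i
Y_4^{m'}(θ=0.5686,φ=2.345) and Σ D·Y over m':
  (+0.1552-0.2928i)·(-0.0372-0.0017i)  (+0.4197-0.2065i)·(+0.1203-0.1125i)  (+0.2451+0.0418i)·(-0.0086+0.3850i)  (-0.1249-0.1273i)·(-0.2957-0.3024i)  (-0.0588-0.3909i)·(-0.0693+0.0000i)  (+0.0804-0.1557i)·(+0.2957-0.3024i)  (-0.2244+0.1134i)·(-0.0086-0.3850i)  (-0.4619-0.0738i)·(-0.1203-0.1125i)  (-0.2335-0.2331i)·(-0.0372+0.0017i)
Y_4^2(R⁻¹ n̂) = +0.083884+0.219229i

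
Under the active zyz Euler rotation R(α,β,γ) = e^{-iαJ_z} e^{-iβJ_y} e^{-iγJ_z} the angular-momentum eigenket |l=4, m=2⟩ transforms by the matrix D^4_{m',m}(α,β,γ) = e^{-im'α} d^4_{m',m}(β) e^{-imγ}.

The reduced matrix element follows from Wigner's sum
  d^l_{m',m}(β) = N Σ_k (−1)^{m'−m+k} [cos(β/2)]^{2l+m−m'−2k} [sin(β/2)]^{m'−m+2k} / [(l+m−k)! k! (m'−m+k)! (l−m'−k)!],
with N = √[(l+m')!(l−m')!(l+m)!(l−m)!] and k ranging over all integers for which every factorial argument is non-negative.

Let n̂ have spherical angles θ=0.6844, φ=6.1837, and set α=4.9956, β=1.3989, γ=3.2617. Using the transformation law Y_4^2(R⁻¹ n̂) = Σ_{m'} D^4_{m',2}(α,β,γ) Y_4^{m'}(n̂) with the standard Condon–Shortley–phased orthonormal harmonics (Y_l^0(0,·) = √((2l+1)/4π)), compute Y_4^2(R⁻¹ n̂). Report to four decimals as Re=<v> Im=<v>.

Re=0.0006 Im=0.0193

Need the full column D^4_{m',2} for m'=−4..4 at α=4.9956, β=1.3989, γ=3.2617.
cos(β/2)=0.765196, sin(β/2)=0.643797
d^4_{-4,2}: single k=6 term ⇒ +0.220606;  D = +0.138401+0.171792i
d^4_{-3,2}: k∈[5..6] ⇒ +0.556222 -0.131244 = +0.424979;  D = -0.243254+0.348474i
d^4_{-2,2}: k∈[4..6] ⇒ +0.883443 -0.500288 +0.029511 = +0.412666;  D = -0.390904-0.132240i
d^4_{-1,2}: k∈[3..5] ⇒ +0.989980 -1.051162 +0.148817 = +0.087635;  D = +0.003767-0.087554i
d^4_{0,2}: k∈[2..4] ⇒ +0.789326 -1.489969 +0.395513 = -0.305130;  D = -0.296369+0.072594i
d^4_{1,2}: k∈[1..3] ⇒ +0.419561 -1.484969 +0.700774 = -0.364634;  D = -0.182262-0.315814i
d^4_{2,2}: k∈[0..2] ⇒ +0.117539 -0.998427 +0.883443 = +0.002555;  D = -0.001768+0.001844i
d^4_{3,2}: k∈[0..1] ⇒ -0.370018 +0.785772 = +0.415754;  D = -0.368589-0.192336i
d^4_{4,2}: single k=0 term ⇒ +0.440265;  D = +0.086491-0.431686i
Y_4^{m'}(θ=0.6844,φ=6.1837) and Σ D·Y over m':
  (+0.1384+0.1718i)·(+0.0652+0.0274i)  (-0.2433+0.3485i)·(+0.2342+0.0721i)  (-0.3909-0.1322i)·(+0.4197+0.0846i)  (+0.0038-0.0876i)·(+0.2772+0.0277i)  (-0.2964+0.0726i)·(-0.2535+0.0000i)  (-0.1823-0.3158i)·(-0.2772+0.0277i)  (-0.0018+0.0018i)·(+0.4197-0.0846i)  (-0.3686-0.1923i)·(-0.2342+0.0721i)  (+0.0865-0.4317i)·(+0.0652-0.0274i)
Y_4^2(R⁻¹ n̂) = +0.000628+0.019342i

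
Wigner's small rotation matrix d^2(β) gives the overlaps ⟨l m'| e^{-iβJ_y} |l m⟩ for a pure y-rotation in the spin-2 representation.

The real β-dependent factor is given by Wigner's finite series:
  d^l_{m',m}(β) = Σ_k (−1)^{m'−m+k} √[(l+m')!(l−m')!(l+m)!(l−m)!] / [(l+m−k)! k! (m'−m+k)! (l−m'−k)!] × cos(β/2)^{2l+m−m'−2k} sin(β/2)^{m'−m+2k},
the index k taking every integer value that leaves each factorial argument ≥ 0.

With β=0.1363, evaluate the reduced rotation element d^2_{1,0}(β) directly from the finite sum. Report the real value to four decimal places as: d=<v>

d^2_{1,0}(β=0.1363) via Wigner's sum:
c=cos(0.1363/2)=0.997679, s=sin(0.1363/2)=0.068097; N=√[6·1·2·2]=4.898979
k: max(0,(0)−(1))=0 … min(2+(0),2−(1))=1
  k=0: (−1)^1·4.8990/(2)·0.9977^3·0.0681^1 = -0.165645
  k=1: (−1)^2·4.8990/(2)·0.9977^1·0.0681^3 = +0.000772
d^2_{1,0}(0.1363) = -0.165645 +0.000772 = -0.164873

d=-0.1649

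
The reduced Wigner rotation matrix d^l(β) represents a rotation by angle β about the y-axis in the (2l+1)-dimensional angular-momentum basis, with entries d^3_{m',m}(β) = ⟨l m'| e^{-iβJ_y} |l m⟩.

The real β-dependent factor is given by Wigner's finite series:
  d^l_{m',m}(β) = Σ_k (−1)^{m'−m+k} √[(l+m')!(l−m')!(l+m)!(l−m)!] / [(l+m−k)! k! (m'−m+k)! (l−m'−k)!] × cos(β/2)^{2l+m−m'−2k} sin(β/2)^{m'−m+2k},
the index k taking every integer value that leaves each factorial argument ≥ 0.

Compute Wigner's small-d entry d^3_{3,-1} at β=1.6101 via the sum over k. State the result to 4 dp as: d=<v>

d^3_{3,-1}(β=1.6101) via Wigner's sum:
c=cos(1.6101/2)=0.693075, s=sin(1.6101/2)=0.720865; N=√[720·1·2·24]=185.903201
k∈{0} keeps every argument non-negative
  k=0: (−1)^4·185.9032/(48)·0.6931^2·0.7209^4 = +0.502369
d^3_{3,-1}(1.6101) = +0.502369

d=0.5024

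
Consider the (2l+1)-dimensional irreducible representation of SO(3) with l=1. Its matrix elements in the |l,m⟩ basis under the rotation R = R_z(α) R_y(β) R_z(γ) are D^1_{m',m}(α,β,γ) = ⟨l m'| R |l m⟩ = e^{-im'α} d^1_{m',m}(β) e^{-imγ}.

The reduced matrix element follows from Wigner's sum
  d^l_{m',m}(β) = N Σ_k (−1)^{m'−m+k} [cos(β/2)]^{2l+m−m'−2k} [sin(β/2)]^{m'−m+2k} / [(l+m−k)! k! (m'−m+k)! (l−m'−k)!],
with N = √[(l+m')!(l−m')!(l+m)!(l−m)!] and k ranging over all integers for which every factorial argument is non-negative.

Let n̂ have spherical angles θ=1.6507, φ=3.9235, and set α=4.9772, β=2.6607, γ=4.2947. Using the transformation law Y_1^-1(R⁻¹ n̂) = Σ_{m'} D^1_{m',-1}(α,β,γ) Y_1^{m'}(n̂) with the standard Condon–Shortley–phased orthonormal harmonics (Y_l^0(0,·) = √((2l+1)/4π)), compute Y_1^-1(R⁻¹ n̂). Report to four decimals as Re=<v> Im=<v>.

Re=0.3297 Im=0.0049

Need the full column D^1_{m',-1} for m'=−1..1 at α=4.9772, β=2.6607, γ=4.2947.
cos(β/2)=0.238136, sin(β/2)=0.971232
d^1_{-1,-1}: single k=0 term ⇒ +0.056709;  D = -0.056047+0.008636i
d^1_{0,-1}: single k=0 term ⇒ -0.327087;  D = +0.132683+0.298967i
d^1_{1,-1}: single k=0 term ⇒ +0.943291;  D = +0.731992-0.594967i
Y_1^{m'}(θ=1.6507,φ=3.9235) and Σ D·Y over m':
  (-0.0560+0.0086i)·(-0.2444+0.2427i)  (+0.1327+0.2990i)·(-0.0390+0.0000i)  (+0.7320-0.5950i)·(+0.2444+0.2427i)
Y_1^-1(R⁻¹ n̂) = +0.329684+0.004870i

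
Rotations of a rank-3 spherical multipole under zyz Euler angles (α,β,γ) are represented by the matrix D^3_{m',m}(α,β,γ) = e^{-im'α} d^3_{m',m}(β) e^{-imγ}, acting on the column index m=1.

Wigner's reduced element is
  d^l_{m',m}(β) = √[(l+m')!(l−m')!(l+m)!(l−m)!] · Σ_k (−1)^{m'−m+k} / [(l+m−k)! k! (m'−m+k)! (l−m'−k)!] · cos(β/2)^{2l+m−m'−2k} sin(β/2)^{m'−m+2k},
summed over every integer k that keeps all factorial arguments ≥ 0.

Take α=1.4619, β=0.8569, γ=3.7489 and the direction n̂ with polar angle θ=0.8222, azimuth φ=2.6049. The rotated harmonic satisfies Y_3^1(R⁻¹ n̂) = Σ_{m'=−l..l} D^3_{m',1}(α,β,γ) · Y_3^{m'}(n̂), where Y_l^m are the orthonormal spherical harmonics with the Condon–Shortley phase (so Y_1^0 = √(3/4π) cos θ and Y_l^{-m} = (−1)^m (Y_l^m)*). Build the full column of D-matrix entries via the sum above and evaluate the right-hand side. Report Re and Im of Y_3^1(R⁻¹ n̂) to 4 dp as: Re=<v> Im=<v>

Re=0.0503 Im=0.3011

Need the full column D^3_{m',1} for m'=−3..3 at α=1.4619, β=0.8569, γ=3.7489.
cos(β/2)=0.909611, sin(β/2)=0.415461
d^3_{-3,1}: single k=4 term ⇒ +0.095473;  D = +0.076760+0.056771i
d^3_{-2,1}: k∈[3..4] ⇒ +0.341341 -0.035605 = +0.305736;  D = +0.207437-0.224599i
d^3_{-1,1}: k∈[2..4] ⇒ +0.708982 -0.197208 +0.005143 = +0.516917;  D = -0.339369-0.389912i
d^3_{0,1}: k∈[1..3] ⇒ +0.896189 -0.560881 +0.039003 = +0.374311;  D = -0.307379+0.213603i
d^3_{1,1}: k∈[0..2] ⇒ +0.566414 -0.945309 +0.147906 = -0.230990;  D = -0.110420-0.202888i
d^3_{2,1}: k∈[0..1] ⇒ -0.818104 +0.341341 = -0.476763;  D = -0.441050+0.181046i
d^3_{3,1}: single k=0 term ⇒ +0.457646;  D = -0.126745-0.439745i
Y_3^{m'}(θ=0.8222,φ=2.6049) and Σ D·Y over m':
  (+0.0768+0.0568i)·(+0.0064-0.1640i)  (+0.2074-0.2246i)·(+0.1782+0.3281i)  (-0.3394-0.3899i)·(-0.2678-0.1593i)  (-0.3074+0.2136i)·(-0.1737+0.0000i)  (-0.1104-0.2029i)·(+0.2678-0.1593i)  (-0.4411+0.1810i)·(+0.1782-0.3281i)  (-0.1267-0.4397i)·(-0.0064-0.1640i)
Y_3^1(R⁻¹ n̂) = +0.050253+0.301073i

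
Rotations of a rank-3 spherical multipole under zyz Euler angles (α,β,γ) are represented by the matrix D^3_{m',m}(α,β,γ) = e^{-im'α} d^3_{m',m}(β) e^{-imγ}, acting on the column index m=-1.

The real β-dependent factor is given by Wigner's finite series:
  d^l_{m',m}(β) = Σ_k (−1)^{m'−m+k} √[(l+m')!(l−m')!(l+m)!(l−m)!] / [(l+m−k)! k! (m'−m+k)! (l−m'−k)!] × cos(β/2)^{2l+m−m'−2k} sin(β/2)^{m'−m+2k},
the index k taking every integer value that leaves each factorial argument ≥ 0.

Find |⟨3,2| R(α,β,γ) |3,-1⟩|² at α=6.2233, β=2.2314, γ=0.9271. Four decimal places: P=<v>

P=0.1793

First d^3_{2,-1}(β=2.2314), then the phase factors e^{-i(2)α} and e^{-i(-1)γ}:
With c≡cos(β/2)=0.439549 and s≡sin(β/2)=0.898219, N=[120·1·2·24]^{1/2}=75.894664
The bounds max(0,m−m')=0 and min(l+m,l−m')=1 give 2 terms
  k=0: (−1)^3·75.8947/(12)·0.4395^3·0.8982^3 = -0.389222
  k=1: (−1)^4·75.8947/(24)·0.4395^1·0.8982^5 = +0.812676
d^3_{2,-1}(2.2314) = -0.389222 +0.812676 = +0.423454
|D^3_{2,-1}|² = |d^3_{2,-1}(β)|² = (+0.423454)² = 0.179313 (the z-rotation phases have unit modulus)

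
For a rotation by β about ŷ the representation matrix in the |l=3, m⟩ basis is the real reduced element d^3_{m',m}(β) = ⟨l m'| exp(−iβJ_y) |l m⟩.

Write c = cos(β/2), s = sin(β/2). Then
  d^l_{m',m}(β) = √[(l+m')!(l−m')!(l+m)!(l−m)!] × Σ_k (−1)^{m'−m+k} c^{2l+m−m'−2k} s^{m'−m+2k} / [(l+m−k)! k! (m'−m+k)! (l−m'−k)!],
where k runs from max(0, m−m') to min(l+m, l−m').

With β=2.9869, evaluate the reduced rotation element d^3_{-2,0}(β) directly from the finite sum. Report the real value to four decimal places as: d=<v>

d^3_{-2,0}(β=2.9869) via Wigner's sum:
Half-angle: c=0.077269, s=0.997010. N=√(1·120·6·6)=65.726707
Admissible k: 2..3 (factorial args all ≥0)
  k=2: (−1)^0·65.7267/(12)·0.0773^4·0.9970^2 = +0.000194
  k=3: (−1)^1·65.7267/(12)·0.0773^2·0.9970^4 = -0.032313
d^3_{-2,0}(2.9869) = +0.000194 -0.032313 = -0.032119

d=-0.0321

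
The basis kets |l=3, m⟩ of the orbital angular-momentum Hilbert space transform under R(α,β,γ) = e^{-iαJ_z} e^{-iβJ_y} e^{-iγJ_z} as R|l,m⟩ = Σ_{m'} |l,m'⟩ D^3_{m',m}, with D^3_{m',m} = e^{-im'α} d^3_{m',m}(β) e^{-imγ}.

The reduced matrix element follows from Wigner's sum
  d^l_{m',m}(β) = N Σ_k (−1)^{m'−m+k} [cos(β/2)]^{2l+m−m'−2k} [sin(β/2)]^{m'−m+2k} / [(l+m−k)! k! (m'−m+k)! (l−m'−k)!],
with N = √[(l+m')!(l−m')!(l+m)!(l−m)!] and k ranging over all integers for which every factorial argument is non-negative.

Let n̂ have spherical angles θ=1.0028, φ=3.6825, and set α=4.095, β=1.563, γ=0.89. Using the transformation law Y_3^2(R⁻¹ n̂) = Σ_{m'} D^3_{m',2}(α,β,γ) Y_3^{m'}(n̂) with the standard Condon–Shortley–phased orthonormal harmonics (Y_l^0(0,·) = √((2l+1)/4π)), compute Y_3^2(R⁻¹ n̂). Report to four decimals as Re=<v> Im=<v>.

Re=0.2513 Im=-0.1902

Need the full column D^3_{m',2} for m'=−3..3 at α=4.095, β=1.563, γ=0.89.
cos(β/2)=0.709858, sin(β/2)=0.704345
d^3_{-3,2}: single k=5 term ⇒ +0.301421;  D = -0.142009-0.265873i
d^3_{-2,2}: k∈[4..5] ⇒ +0.620090 -0.122099 = +0.497991;  D = +0.493992+0.062983i
d^3_{-1,2}: k∈[3..4] ⇒ +0.790497 -0.389133 = +0.401364;  D = -0.271878+0.295254i
d^3_{0,2}: k∈[2..3] ⇒ +0.689949 -0.679274 = +0.010675;  D = -0.002217-0.010442i
d^3_{1,2}: k∈[1..2] ⇒ +0.401460 -0.790497 = -0.389037;  D = -0.357075-0.154426i
d^3_{2,2}: k∈[0..1] ⇒ +0.127946 -0.629834 = -0.501888;  D = +0.429120-0.260283i
d^3_{3,2}: single k=0 term ⇒ -0.310970;  D = -0.022422+0.310160i
Y_3^{m'}(θ=1.0028,φ=3.6825) and Σ D·Y over m':
  (-0.1420-0.2659i)·(+0.0130+0.2496i)  (+0.4940+0.0630i)·(+0.1835-0.3449i)  (-0.2719+0.2953i)·(-0.1044+0.0627i)  (-0.0022-0.0104i)·(-0.3118+0.0000i)  (-0.3571-0.1544i)·(+0.1044+0.0627i)  (+0.4291-0.2603i)·(+0.1835+0.3449i)  (-0.0224+0.3102i)·(-0.0130+0.2496i)
Y_3^2(R⁻¹ n̂) = +0.251258-0.190205i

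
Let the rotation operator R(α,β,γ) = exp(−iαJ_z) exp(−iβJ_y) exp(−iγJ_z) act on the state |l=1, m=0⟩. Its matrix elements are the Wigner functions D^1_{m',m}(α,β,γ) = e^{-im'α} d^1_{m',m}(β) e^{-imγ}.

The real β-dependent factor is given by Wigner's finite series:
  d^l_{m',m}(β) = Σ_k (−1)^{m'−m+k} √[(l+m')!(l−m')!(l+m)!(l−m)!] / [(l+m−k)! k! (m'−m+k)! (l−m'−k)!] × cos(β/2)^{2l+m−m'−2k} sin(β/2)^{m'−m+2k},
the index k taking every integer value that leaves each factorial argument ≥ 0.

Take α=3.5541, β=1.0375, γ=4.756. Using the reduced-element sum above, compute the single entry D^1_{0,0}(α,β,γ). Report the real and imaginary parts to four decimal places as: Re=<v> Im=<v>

Re=0.5084 Im=0.0000

Split into d^1_{0,0}(β=1.0375) × two z-phases.
c=cos(1.0375/2)=0.868440, s=sin(1.0375/2)=0.495795; N=√[1·1·1·1]=1.000000
Admissible k: 0..1 (factorial args all ≥0)
  k=0: (−1)^0·1.0000/(1)·0.8684^2·0.4958^0 = +0.754187
  k=1: (−1)^1·1.0000/(1)·0.8684^0·0.4958^2 = -0.245813
d^1_{0,0}(1.0375) = +0.754187 -0.245813 = +0.508375
Attach z-rotation phases: D = e^{-i(0)(3.5541)}·(+0.508375)·e^{-i(0)(4.756)} = +0.508375+0.000000i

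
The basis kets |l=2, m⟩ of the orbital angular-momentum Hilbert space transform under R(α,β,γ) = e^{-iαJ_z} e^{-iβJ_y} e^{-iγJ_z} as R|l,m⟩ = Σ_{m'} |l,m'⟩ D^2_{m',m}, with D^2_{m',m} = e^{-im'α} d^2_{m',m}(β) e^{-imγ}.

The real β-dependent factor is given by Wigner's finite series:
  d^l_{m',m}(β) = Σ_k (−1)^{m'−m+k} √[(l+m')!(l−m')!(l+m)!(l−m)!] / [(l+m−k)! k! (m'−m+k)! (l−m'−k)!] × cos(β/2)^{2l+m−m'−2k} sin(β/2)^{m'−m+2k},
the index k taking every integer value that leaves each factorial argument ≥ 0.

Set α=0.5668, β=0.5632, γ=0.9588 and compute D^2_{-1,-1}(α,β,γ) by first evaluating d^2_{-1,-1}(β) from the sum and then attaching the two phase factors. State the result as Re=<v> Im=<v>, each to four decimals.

Re=0.0288 Im=0.6371

First d^2_{-1,-1}(β=0.5632), then the phase factors e^{-i(-1)α} and e^{-i(-1)γ}:
Half-angle: c=0.960612, s=0.277893. N=√(1·6·1·6)=6.000000
k∈{0,1} keeps every argument non-negative
  k=0: (−1)^0·6.0000/(6)·0.9606^4·0.2779^0 = +0.851515
  k=1: (−1)^1·6.0000/(2)·0.9606^2·0.2779^2 = -0.213783
d^2_{-1,-1}(0.5632) = +0.851515 -0.213783 = +0.637732
Phases: e^{-i·(-1)·0.5668}=+0.843623+0.536935i, e^{-i·(-1)·0.9588}=+0.574503+0.818503i ⇒ D=+0.028813+0.637081i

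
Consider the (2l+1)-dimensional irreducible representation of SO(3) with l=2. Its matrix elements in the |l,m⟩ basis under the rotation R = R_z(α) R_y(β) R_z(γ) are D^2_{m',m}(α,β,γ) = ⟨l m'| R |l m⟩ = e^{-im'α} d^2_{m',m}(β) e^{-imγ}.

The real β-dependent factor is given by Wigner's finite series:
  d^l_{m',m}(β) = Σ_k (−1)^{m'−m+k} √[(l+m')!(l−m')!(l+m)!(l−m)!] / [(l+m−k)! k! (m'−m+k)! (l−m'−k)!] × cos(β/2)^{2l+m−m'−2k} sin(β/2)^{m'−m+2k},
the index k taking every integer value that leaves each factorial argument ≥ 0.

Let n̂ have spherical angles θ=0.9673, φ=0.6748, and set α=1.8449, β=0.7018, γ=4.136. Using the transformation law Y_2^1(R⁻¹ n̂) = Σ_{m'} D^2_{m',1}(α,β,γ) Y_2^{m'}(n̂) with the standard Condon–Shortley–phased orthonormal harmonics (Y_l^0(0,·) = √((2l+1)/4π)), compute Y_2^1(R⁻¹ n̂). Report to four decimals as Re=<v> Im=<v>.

Need the full column D^2_{m',1} for m'=−2..2 at α=1.8449, β=0.7018, γ=4.136.
cos(β/2)=0.939064, sin(β/2)=0.343743
d^2_{-2,1}: single k=3 term ⇒ +0.076283;  D = +0.068814-0.032919i
d^2_{-1,1}: k∈[2..3] ⇒ +0.312593 -0.013962 = +0.298631;  D = -0.196981-0.224453i
d^2_{0,1}: k∈[1..2] ⇒ +0.697260 -0.093427 = +0.603833;  D = -0.329089+0.506275i
d^2_{1,1}: k∈[0..1] ⇒ +0.777643 -0.312593 = +0.465050;  D = +0.443964+0.138447i
d^2_{2,1}: single k=0 term ⇒ -0.569310;  D = -0.016042+0.569084i
Y_2^{m'}(θ=0.9673,φ=0.6748) and Σ D·Y over m':
  (+0.0688-0.0329i)·(+0.0575-0.2555i)  (-0.1970-0.2245i)·(+0.2819-0.2255i)  (-0.3291+0.5063i)·(-0.0106+0.0000i)  (+0.4440+0.1384i)·(-0.2819-0.2255i)  (-0.0160+0.5691i)·(+0.0575+0.2555i)
Y_2^1(R⁻¹ n̂) = -0.347329-0.154258i

Re=-0.3473 Im=-0.1543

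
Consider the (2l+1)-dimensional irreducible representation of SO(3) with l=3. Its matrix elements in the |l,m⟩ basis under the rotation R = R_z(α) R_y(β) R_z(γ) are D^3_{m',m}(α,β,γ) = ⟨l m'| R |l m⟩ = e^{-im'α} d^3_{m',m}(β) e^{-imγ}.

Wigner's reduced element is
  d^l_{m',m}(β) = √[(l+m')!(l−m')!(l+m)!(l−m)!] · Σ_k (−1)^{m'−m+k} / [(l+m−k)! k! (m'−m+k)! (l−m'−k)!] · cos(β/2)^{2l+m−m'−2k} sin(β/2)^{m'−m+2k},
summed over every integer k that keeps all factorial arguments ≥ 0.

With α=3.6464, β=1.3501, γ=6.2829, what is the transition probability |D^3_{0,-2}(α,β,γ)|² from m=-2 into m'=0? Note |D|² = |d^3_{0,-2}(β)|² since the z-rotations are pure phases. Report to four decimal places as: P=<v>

P=0.0814

D^3_{0,-2}(3.6464,1.3501,6.2829) = e^{-i·0·3.6464}·d^3_{0,-2}(1.3501)·e^{-i·-2·6.2829}. Compute d first:
Half-angle: c=0.780676, s=0.624936. N=√(6·6·1·120)=65.726707
The bounds max(0,m−m')=0 and min(l+m,l−m')=1 give 2 terms
  k=0: (−1)^2·65.7267/(12)·0.7807^4·0.6249^2 = +0.794538
  k=1: (−1)^3·65.7267/(12)·0.7807^2·0.6249^4 = -0.509149
d^3_{0,-2}(1.3501) = +0.794538 -0.509149 = +0.285389
|D^3_{0,-2}|² = |d^3_{0,-2}(β)|² = (+0.285389)² = 0.081447 (the z-rotation phases have unit modulus)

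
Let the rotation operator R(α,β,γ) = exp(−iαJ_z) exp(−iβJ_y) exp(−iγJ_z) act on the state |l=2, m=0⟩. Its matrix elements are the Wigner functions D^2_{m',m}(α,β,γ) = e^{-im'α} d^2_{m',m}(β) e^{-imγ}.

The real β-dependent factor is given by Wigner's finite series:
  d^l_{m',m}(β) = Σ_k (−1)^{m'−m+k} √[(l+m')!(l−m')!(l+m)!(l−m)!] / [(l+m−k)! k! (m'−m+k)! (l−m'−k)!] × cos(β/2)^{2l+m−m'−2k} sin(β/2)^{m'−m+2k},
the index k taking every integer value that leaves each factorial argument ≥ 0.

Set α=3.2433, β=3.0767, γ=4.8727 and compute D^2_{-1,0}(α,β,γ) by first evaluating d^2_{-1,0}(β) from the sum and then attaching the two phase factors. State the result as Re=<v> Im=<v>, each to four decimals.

Re=0.0788 Im=0.0080

D^2_{-1,0}(3.2433,3.0767,4.8727) = e^{-i·-1·3.2433}·d^2_{-1,0}(3.0767)·e^{-i·0·4.8727}. Compute d first:
With c≡cos(β/2)=0.032441 and s≡sin(β/2)=0.999474, N=[1·6·2·2]^{1/2}=4.898979
Admissible k: 1..2 (factorial args all ≥0)
  k=1: (−1)^0·4.8990/(2)·0.0324^3·0.9995^1 = +0.000084
  k=2: (−1)^1·4.8990/(2)·0.0324^1·0.9995^3 = -0.079338
d^2_{-1,0}(3.0767) = +0.000084 -0.079338 = -0.079254
Attach z-rotation phases: D = e^{-i(-1)(3.2433)}·(-0.079254)·e^{-i(0)(4.8727)} = +0.078844+0.008047i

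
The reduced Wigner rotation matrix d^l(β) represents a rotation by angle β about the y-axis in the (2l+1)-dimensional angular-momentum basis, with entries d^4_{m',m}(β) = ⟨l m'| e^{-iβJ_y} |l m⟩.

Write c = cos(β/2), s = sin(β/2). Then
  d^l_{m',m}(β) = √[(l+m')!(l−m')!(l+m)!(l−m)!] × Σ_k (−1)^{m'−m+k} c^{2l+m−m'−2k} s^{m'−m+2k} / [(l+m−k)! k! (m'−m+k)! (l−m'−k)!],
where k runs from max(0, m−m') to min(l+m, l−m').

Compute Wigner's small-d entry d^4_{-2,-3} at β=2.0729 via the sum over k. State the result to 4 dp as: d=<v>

d=0.2165

d^4_{-2,-3}(β=2.0729) via Wigner's sum:
c=cos(2.0729/2)=0.509279, s=sin(2.0729/2)=0.860602; N=√[2·720·1·5040]=2693.993318
k: max(0,(-3)−(-2))=0 … min(4+(-3),4−(-2))=1
  k=0: (−1)^1·2693.9933/(720)·0.5093^7·0.8606^1 = -0.028612
  k=1: (−1)^2·2693.9933/(240)·0.5093^5·0.8606^3 = +0.245115
d^4_{-2,-3}(2.0729) = -0.028612 +0.245115 = +0.216502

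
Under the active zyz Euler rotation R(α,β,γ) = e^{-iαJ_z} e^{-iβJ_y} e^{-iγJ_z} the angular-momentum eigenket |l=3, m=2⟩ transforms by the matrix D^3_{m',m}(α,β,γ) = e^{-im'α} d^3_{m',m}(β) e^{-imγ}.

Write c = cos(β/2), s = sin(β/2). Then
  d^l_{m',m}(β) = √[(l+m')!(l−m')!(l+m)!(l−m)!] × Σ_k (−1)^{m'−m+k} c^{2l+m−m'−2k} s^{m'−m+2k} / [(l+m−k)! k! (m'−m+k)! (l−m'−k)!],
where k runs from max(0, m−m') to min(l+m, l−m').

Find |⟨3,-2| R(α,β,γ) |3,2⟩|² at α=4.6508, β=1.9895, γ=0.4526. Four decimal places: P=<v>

P=0.1489

First d^3_{-2,2}(β=1.9895), then the phase factors e^{-i(-2)α} and e^{-i(2)γ}:
c=cos(1.9895/2)=0.544713, s=sin(1.9895/2)=0.838623; N=√[1·120·120·1]=120.000000
k: max(0,(2)−(-2))=4 … min(3+(2),3−(-2))=5
  k=4: (−1)^0·120.0000/(24)·0.5447^2·0.8386^4 = +0.733789
  k=5: (−1)^1·120.0000/(120)·0.5447^0·0.8386^6 = -0.347856
d^3_{-2,2}(1.9895) = +0.733789 -0.347856 = +0.385933
|D^3_{-2,2}|² = |d^3_{-2,2}(β)|² = (+0.385933)² = 0.148944 (the z-rotation phases have unit modulus)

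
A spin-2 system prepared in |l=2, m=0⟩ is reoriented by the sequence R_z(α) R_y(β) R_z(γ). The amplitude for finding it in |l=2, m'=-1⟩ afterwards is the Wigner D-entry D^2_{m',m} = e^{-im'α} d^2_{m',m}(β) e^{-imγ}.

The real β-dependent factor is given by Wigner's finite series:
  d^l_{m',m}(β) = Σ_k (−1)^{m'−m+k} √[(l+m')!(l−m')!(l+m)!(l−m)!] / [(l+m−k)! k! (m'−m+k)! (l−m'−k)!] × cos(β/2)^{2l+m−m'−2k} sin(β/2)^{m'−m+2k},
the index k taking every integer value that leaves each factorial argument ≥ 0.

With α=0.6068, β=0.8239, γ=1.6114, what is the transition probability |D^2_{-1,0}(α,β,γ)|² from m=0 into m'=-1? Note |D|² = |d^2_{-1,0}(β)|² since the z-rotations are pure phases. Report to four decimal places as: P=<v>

P=0.3728

D^2_{-1,0}(0.6068,0.8239,1.6114) = e^{-i·-1·0.6068}·d^2_{-1,0}(0.8239)·e^{-i·0·1.6114}. Compute d first:
Half-angle: c=0.916342, s=0.400397. N=√(1·6·2·2)=4.898979
k∈{1,2} keeps every argument non-negative
  k=1: (−1)^0·4.8990/(2)·0.9163^3·0.4004^1 = +0.754638
  k=2: (−1)^1·4.8990/(2)·0.9163^1·0.4004^3 = -0.144081
d^2_{-1,0}(0.8239) = +0.754638 -0.144081 = +0.610558
|D^2_{-1,0}|² = |d^2_{-1,0}(β)|² = (+0.610558)² = 0.372781 (the z-rotation phases have unit modulus)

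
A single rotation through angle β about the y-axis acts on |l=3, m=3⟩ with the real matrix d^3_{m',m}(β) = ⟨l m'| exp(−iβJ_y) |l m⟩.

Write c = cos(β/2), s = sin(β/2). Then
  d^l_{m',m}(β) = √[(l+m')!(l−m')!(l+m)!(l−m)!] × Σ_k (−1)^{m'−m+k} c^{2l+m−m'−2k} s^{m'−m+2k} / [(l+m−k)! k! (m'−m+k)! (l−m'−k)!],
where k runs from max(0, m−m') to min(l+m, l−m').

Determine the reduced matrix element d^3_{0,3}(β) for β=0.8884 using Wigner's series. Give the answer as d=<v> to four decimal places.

d=0.2613

d^3_{0,3}(β=0.8884) via Wigner's sum:
c=cos(0.8884/2)=0.902955, s=sin(0.8884/2)=0.429736; N=√[6·6·720·1]=160.996894
The bounds max(0,m−m')=3 and min(l+m,l−m')=3 give 1 term
  k=3: (−1)^0·160.9969/(36)·0.9030^3·0.4297^3 = +0.261287
d^3_{0,3}(0.8884) = +0.261287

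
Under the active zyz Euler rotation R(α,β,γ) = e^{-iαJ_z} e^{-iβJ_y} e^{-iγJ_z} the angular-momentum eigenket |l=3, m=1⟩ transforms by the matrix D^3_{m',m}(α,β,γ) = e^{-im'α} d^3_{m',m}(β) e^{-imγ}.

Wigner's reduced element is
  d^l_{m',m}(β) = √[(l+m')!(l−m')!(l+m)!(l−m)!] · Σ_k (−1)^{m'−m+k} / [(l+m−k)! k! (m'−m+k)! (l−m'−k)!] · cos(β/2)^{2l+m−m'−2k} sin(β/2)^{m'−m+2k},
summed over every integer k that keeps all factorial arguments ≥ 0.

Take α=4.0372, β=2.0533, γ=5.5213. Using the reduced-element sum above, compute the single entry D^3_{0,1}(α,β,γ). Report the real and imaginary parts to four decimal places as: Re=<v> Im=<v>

Re=0.0212 Im=0.0202

Split into d^3_{0,1}(β=2.0533) × two z-phases.
With c≡cos(β/2)=0.517688 and s≡sin(β/2)=0.855570, N=[6·6·24·2]^{1/2}=41.569219
k∈{1,2,3} keeps every argument non-negative
  k=1: (−1)^0·41.5692/(12)·0.5177^5·0.8556^1 = +0.110201
  k=2: (−1)^1·41.5692/(4)·0.5177^3·0.8556^3 = -0.902988
  k=3: (−1)^2·41.5692/(12)·0.5177^1·0.8556^5 = +0.822120
d^3_{0,1}(2.0533) = +0.110201 -0.902988 +0.822120 = +0.029333
Attach z-rotation phases: D = e^{-i(0)(4.0372)}·(+0.029333)·e^{-i(1)(5.5213)} = +0.021224+0.020248i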